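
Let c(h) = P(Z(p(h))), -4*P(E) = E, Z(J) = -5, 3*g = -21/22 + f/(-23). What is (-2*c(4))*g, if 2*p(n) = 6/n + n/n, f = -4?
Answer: 1975/3036 ≈ 0.65053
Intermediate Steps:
p(n) = 1/2 + 3/n (p(n) = (6/n + n/n)/2 = (6/n + 1)/2 = (1 + 6/n)/2 = 1/2 + 3/n)
g = -395/1518 (g = (-21/22 - 4/(-23))/3 = (-21*1/22 - 4*(-1/23))/3 = (-21/22 + 4/23)/3 = (1/3)*(-395/506) = -395/1518 ≈ -0.26021)
P(E) = -E/4
c(h) = 5/4 (c(h) = -1/4*(-5) = 5/4)
(-2*c(4))*g = -2*5/4*(-395/1518) = -5/2*(-395/1518) = 1975/3036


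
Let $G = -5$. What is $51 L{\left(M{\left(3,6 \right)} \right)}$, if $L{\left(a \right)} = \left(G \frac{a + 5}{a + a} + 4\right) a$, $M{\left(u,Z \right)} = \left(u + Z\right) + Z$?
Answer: $510$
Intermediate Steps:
$M{\left(u,Z \right)} = u + 2 Z$ ($M{\left(u,Z \right)} = \left(Z + u\right) + Z = u + 2 Z$)
$L{\left(a \right)} = a \left(4 - \frac{5 \left(5 + a\right)}{2 a}\right)$ ($L{\left(a \right)} = \left(- 5 \frac{a + 5}{a + a} + 4\right) a = \left(- 5 \frac{5 + a}{2 a} + 4\right) a = \left(- \frac{5 \left(5 + a\right)}{2 a} + 4\right) a = \left(4 - \frac{5 \left(5 + a\right)}{2 a}\right) a = a \left(4 - \frac{5 \left(5 + a\right)}{2 a}\right)$)
$51 L{\left(M{\left(3,6 \right)} \right)} = 51 \left(- \frac{25}{2} + \frac{3 \left(3 + 2 \cdot 6\right)}{2}\right) = 51 \left(- \frac{25}{2} + \frac{3 \left(3 + 12\right)}{2}\right) = 51 \left(- \frac{25}{2} + \frac{3}{2} \cdot 15\right) = 51 \left(- \frac{25}{2} + \frac{45}{2}\right) = 51 \cdot 10 = 510$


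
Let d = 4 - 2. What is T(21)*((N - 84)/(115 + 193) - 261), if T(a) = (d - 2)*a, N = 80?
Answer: 0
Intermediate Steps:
d = 2
T(a) = 0 (T(a) = (2 - 2)*a = 0*a = 0)
T(21)*((N - 84)/(115 + 193) - 261) = 0*((80 - 84)/(115 + 193) - 261) = 0*(-4/308 - 261) = 0*(-4*1/308 - 261) = 0*(-1/77 - 261) = 0*(-20098/77) = 0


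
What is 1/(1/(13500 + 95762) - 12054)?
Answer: -109262/1317044147 ≈ -8.2960e-5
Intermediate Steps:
1/(1/(13500 + 95762) - 12054) = 1/(1/109262 - 12054) = 1/(-1317044147/109262) = -109262/1317044147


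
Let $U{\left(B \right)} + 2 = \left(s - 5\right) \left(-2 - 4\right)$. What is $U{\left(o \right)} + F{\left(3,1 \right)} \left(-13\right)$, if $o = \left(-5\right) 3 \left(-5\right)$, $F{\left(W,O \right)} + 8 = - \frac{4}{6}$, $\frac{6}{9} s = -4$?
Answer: $\frac{530}{3} \approx 176.67$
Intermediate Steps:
$s = -6$ ($s = \frac{3}{2} \left(-4\right) = -6$)
$F{\left(W,O \right)} = - \frac{26}{3}$ ($F{\left(W,O \right)} = -8 - \frac{4}{6} = -8 - \frac{2}{3} = - \frac{26}{3}$)
$o = 75$ ($o = \left(-15\right) \left(-5\right) = 75$)
$U{\left(B \right)} = 64$ ($U{\left(B \right)} = -2 + \left(-6 - 5\right) \left(-2 - 4\right) = -2 - -66 = -2 + 66 = 64$)
$U{\left(o \right)} + F{\left(3,1 \right)} \left(-13\right) = 64 - - \frac{338}{3} = 64 + \frac{338}{3} = \frac{530}{3}$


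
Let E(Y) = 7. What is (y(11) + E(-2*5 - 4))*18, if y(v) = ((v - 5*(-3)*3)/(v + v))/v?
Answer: 15750/121 ≈ 130.17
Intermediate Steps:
y(v) = (45 + v)/(2*v²) (y(v) = ((v + 15*3)/((2*v)))/v = ((v + 45)*(1/(2*v)))/v = ((45 + v)*(1/(2*v)))/v = ((45 + v)/(2*v))/v = (45 + v)/(2*v²))
(y(11) + E(-2*5 - 4))*18 = ((½)*(45 + 11)/11² + 7)*18 = ((½)*(1/121)*56 + 7)*18 = (28/121 + 7)*18 = (875/121)*18 = 15750/121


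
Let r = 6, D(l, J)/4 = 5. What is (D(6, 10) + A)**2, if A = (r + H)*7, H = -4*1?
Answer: 1156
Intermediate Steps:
D(l, J) = 20 (D(l, J) = 4*5 = 20)
H = -4
A = 14 (A = (6 - 4)*7 = 2*7 = 14)
(D(6, 10) + A)**2 = (20 + 14)**2 = 34**2 = 1156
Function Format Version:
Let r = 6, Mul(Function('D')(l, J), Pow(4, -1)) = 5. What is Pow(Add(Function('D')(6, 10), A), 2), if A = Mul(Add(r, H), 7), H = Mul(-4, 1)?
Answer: 1156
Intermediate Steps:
Function('D')(l, J) = 20 (Function('D')(l, J) = Mul(4, 5) = 20)
H = -4
A = 14 (A = Mul(Add(6, -4), 7) = Mul(2, 7) = 14)
Pow(Add(Function('D')(6, 10), A), 2) = Pow(Add(20, 14), 2) = Pow(34, 2) = 1156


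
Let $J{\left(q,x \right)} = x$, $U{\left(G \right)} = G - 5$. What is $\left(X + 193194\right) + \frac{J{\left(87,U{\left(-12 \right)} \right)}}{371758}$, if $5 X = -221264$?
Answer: $\frac{276850413063}{1858790} \approx 1.4894 \cdot 10^{5}$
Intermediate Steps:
$U{\left(G \right)} = -5 + G$
$X = - \frac{221264}{5}$ ($X = \frac{1}{5} \left(-221264\right) = - \frac{221264}{5} \approx -44253.0$)
$\left(X + 193194\right) + \frac{J{\left(87,U{\left(-12 \right)} \right)}}{371758} = \left(- \frac{221264}{5} + 193194\right) + \frac{-5 - 12}{371758} = \frac{744706}{5} - \frac{17}{371758} = \frac{276850413063}{1858790}$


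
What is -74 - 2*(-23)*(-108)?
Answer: -5042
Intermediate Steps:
-74 - 2*(-23)*(-108) = -74 + 46*(-108) = -74 - 4968 = -5042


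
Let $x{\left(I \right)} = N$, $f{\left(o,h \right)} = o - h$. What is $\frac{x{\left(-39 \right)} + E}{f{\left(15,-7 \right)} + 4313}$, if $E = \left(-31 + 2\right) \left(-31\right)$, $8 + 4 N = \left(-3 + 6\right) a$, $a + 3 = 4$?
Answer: $\frac{1197}{5780} \approx 0.20709$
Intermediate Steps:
$a = 1$ ($a = -3 + 4 = 1$)
$N = - \frac{5}{4}$ ($N = -2 + \frac{\left(-3 + 6\right) 1}{4} = -2 + \frac{3 \cdot 1}{4} = -2 + \frac{1}{4} \cdot 3 = -2 + \frac{3}{4} = - \frac{5}{4} \approx -1.25$)
$x{\left(I \right)} = - \frac{5}{4}$
$E = 899$ ($E = \left(-29\right) \left(-31\right) = 899$)
$\frac{x{\left(-39 \right)} + E}{f{\left(15,-7 \right)} + 4313} = \frac{- \frac{5}{4} + 899}{\left(15 - -7\right) + 4313} = \frac{3591}{4 \left(\left(15 + 7\right) + 4313\right)} = \frac{3591}{4 \left(22 + 4313\right)} = \frac{3591}{4 \cdot 4335} = \frac{3591}{4} \cdot \frac{1}{4335} = \frac{1197}{5780}$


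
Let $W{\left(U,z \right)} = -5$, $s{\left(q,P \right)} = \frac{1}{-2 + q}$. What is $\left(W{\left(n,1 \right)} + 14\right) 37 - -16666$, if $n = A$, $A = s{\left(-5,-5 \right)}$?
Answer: $16999$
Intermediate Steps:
$A = - \frac{1}{7}$ ($A = \frac{1}{-2 - 5} = \frac{1}{-7} = - \frac{1}{7} \approx -0.14286$)
$n = - \frac{1}{7} \approx -0.14286$
$\left(W{\left(n,1 \right)} + 14\right) 37 - -16666 = \left(-5 + 14\right) 37 - -16666 = 9 \cdot 37 + 16666 = 333 + 16666 = 16999$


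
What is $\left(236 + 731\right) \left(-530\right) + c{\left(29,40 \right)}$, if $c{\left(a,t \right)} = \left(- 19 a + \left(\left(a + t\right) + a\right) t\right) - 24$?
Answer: $-509165$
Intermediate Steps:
$c{\left(a,t \right)} = -24 - 19 a + t \left(t + 2 a\right)$ ($c{\left(a,t \right)} = \left(- 19 a + \left(t + 2 a\right) t\right) - 24 = \left(- 19 a + t \left(t + 2 a\right)\right) - 24 = -24 - 19 a + t \left(t + 2 a\right)$)
$\left(236 + 731\right) \left(-530\right) + c{\left(29,40 \right)} = \left(236 + 731\right) \left(-530\right) + \left(-24 + 40^{2} - 551 + 2 \cdot 29 \cdot 40\right) = 967 \left(-530\right) + \left(-24 + 1600 - 551 + 2320\right) = -512510 + 3345 = -509165$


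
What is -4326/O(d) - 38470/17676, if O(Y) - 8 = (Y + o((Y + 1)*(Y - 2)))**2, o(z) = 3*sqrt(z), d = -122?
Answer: -36453768419/16410881544 - 483791*sqrt(31)/100270152 ≈ -2.2482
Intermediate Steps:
O(Y) = 8 + (Y + 3*sqrt((1 + Y)*(-2 + Y)))**2 (O(Y) = 8 + (Y + 3*sqrt((Y + 1)*(Y - 2)))**2 = 8 + (Y + 3*sqrt((1 + Y)*(-2 + Y)))**2)
-4326/O(d) - 38470/17676 = -4326/(8 + (-122 + 3*sqrt(-2 + (-122)**2 - 1*(-122)))**2) - 38470/17676 = -4326/(8 + (-122 + 3*sqrt(-2 + 14884 + 122))**2) - 38470*1/17676 = -4326/(8 + (-122 + 3*sqrt(15004))**2) - 19235/8838 = -4326/(8 + (-122 + 3*(22*sqrt(31)))**2) - 19235/8838 = -4326/(8 + (-122 + 66*sqrt(31))**2) - 19235/8838 = -19235/8838 - 4326/(8 + (-122 + 66*sqrt(31))**2)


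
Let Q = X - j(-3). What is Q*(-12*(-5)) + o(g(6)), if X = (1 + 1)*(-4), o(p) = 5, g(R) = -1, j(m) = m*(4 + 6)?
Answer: 1325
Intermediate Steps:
j(m) = 10*m (j(m) = m*10 = 10*m)
X = -8 (X = 2*(-4) = -8)
Q = 22 (Q = -8 - 10*(-3) = -8 - 1*(-30) = -8 + 30 = 22)
Q*(-12*(-5)) + o(g(6)) = 22*(-12*(-5)) + 5 = 22*60 + 5 = 1320 + 5 = 1325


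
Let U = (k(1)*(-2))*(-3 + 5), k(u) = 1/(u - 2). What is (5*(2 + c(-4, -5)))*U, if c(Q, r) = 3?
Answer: 100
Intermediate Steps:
k(u) = 1/(-2 + u)
U = 4 (U = (-2/(-2 + 1))*(-3 + 5) = (-2/(-1))*2 = -1*(-2)*2 = 2*2 = 4)
(5*(2 + c(-4, -5)))*U = (5*(2 + 3))*4 = (5*5)*4 = 25*4 = 100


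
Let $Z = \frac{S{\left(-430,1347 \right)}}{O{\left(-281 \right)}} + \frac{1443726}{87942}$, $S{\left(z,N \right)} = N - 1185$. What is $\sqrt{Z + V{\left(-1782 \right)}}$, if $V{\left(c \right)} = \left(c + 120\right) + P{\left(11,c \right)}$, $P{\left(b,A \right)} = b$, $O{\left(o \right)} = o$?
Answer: $\frac{10 i \sqrt{277372240449022}}{4118617} \approx 40.437 i$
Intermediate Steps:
$S{\left(z,N \right)} = -1185 + N$
$V{\left(c \right)} = 131 + c$ ($V{\left(c \right)} = \left(c + 120\right) + 11 = \left(120 + c\right) + 11 = 131 + c$)
$Z = \frac{65240067}{4118617}$ ($Z = \frac{-1185 + 1347}{-281} + \frac{1443726}{87942} = 162 \left(- \frac{1}{281}\right) + 1443726 \cdot \frac{1}{87942} = - \frac{162}{281} + \frac{240621}{14657} = \frac{65240067}{4118617} \approx 15.84$)
$\sqrt{Z + V{\left(-1782 \right)}} = \sqrt{\frac{65240067}{4118617} + \left(131 - 1782\right)} = \sqrt{\frac{65240067}{4118617} - 1651} = \sqrt{- \frac{6734596600}{4118617}} = \frac{10 i \sqrt{277372240449022}}{4118617}$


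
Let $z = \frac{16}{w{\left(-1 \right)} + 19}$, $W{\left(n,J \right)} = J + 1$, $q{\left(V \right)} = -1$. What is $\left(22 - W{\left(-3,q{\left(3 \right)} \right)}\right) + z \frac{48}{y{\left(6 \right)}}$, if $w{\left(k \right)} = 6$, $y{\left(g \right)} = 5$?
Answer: $\frac{3518}{125} \approx 28.144$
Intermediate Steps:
$W{\left(n,J \right)} = 1 + J$
$z = \frac{16}{25}$ ($z = \frac{16}{6 + 19} = \frac{16}{25} \approx 0.64$)
$\left(22 - W{\left(-3,q{\left(3 \right)} \right)}\right) + z \frac{48}{y{\left(6 \right)}} = \left(22 - \left(1 - 1\right)\right) + \frac{16 \cdot \frac{48}{5}}{25} = \left(22 - 0\right) + \frac{16 \cdot 48 \cdot \frac{1}{5}}{25} = \left(22 + 0\right) + \frac{16}{25} \cdot \frac{48}{5} = 22 + \frac{768}{125} = \frac{3518}{125}$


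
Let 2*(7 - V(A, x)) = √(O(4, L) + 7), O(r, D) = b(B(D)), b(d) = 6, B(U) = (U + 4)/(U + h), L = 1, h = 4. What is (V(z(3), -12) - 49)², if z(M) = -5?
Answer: (84 + √13)²/4 ≈ 1918.7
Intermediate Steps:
B(U) = 1 (B(U) = (U + 4)/(U + 4) = (4 + U)/(4 + U) = 1)
O(r, D) = 6
V(A, x) = 7 - √13/2 (V(A, x) = 7 - √(6 + 7)/2 = 7 - √13/2)
(V(z(3), -12) - 49)² = ((7 - √13/2) - 49)² = (-42 - √13/2)²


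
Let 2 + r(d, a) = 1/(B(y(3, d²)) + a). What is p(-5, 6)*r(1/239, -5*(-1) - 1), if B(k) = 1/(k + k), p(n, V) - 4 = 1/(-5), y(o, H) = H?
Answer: -2170864/285645 ≈ -7.5999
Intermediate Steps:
p(n, V) = 19/5 (p(n, V) = 4 + 1/(-5) = 4 - ⅕ = 19/5)
B(k) = 1/(2*k)
r(d, a) = -2 + 1/(a + 1/(2*d²)) (r(d, a) = -2 + 1/(1/(2*(d²)) + a) = -2 + 1/(1/(2*d²) + a) = -2 + 1/(a + 1/(2*d²)))
p(-5, 6)*r(1/239, -5*(-1) - 1) = 19*(2*(-1 + (1/239)²*(1 - 2*(-5*(-1) - 1)))/(1 + 2*(-5*(-1) - 1)*(1/239)²))/5 = 19*(2*(-1 + (1/239)²*(1 - 2*(5 - 1)))/(1 + 2*(5 - 1)*(1/239)²))/5 = 19*(2*(-1 + (1 - 2*4)/57121)/(1 + 2*4*(1/57121)))/5 = 19*(2*(-1 + (1 - 8)/57121)/(1 + 8/57121))/5 = 19*(2*(-1 + (1/57121)*(-7))/(57129/57121))/5 = 19*(2*(57121/57129)*(-1 - 7/57121))/5 = 19*(2*(57121/57129)*(-57128/57121))/5 = (19/5)*(-114256/57129) = -2170864/285645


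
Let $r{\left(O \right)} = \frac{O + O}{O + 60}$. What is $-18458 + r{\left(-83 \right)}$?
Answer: $- \frac{424368}{23} \approx -18451.0$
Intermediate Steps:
$r{\left(O \right)} = \frac{2 O}{60 + O}$
$-18458 + r{\left(-83 \right)} = -18458 + 2 \left(-83\right) \frac{1}{60 - 83} = -18458 + 2 \left(-83\right) \frac{1}{-23} = -18458 + 2 \left(-83\right) \left(- \frac{1}{23}\right) = -18458 + \frac{166}{23} = - \frac{424368}{23}$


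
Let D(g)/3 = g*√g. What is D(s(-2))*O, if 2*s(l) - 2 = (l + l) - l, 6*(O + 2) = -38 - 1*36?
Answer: 0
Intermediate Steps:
O = -43/3 (O = -2 + (-38 - 1*36)/6 = -2 + (-38 - 36)/6 = -2 + (⅙)*(-74) = -2 - 37/3 = -43/3 ≈ -14.333)
s(l) = 1 + l/2 (s(l) = 1 + ((l + l) - l)/2 = 1 + (2*l - l)/2 = 1 + l/2)
D(g) = 3*g^(3/2) (D(g) = 3*(g*√g) = 3*g^(3/2))
D(s(-2))*O = (3*(1 + (½)*(-2))^(3/2))*(-43/3) = (3*(1 - 1)^(3/2))*(-43/3) = (3*0^(3/2))*(-43/3) = (3*0)*(-43/3) = 0*(-43/3) = 0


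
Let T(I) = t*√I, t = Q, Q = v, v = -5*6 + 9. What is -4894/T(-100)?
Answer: -2447*I/105 ≈ -23.305*I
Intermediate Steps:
v = -21 (v = -30 + 9 = -21)
Q = -21
t = -21
T(I) = -21*√I
-4894/T(-100) = -4894*I/210 = -2447*I/105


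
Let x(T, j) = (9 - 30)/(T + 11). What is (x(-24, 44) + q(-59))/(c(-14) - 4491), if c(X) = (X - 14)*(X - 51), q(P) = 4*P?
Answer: 3047/34723 ≈ 0.087752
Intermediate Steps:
x(T, j) = -21/(11 + T)
c(X) = (-51 + X)*(-14 + X) (c(X) = (-14 + X)*(-51 + X) = (-51 + X)*(-14 + X))
(x(-24, 44) + q(-59))/(c(-14) - 4491) = (-21/(11 - 24) + 4*(-59))/((714 + (-14)**2 - 65*(-14)) - 4491) = (-21/(-13) - 236)/((714 + 196 + 910) - 4491) = (-21*(-1/13) - 236)/(1820 - 4491) = (21/13 - 236)/(-2671) = -3047/13*(-1/2671) = 3047/34723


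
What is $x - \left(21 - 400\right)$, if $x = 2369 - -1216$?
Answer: $3964$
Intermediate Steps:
$x = 3585$ ($x = 2369 + 1216 = 3585$)
$x - \left(21 - 400\right) = 3585 - \left(21 - 400\right) = 3585 - -379 = 3585 + 379 = 3964$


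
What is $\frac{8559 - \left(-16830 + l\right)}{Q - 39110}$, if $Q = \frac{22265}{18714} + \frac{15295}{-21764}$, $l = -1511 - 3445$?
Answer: $- \frac{72701532036}{93699835669} \approx -0.7759$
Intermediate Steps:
$l = -4956$
$Q = \frac{99172415}{203645748}$ ($Q = 22265 \cdot \frac{1}{18714} + 15295 \left(- \frac{1}{21764}\right) = \frac{22265}{18714} - \frac{15295}{21764} = \frac{99172415}{203645748} \approx 0.48698$)
$\frac{8559 - \left(-16830 + l\right)}{Q - 39110} = \frac{8559 + \left(16830 - -4956\right)}{\frac{99172415}{203645748} - 39110} = \frac{8559 + \left(16830 + 4956\right)}{\frac{99172415}{203645748} - 39110} = \frac{8559 + 21786}{\frac{99172415}{203645748} - 39110} = \frac{30345}{- \frac{7964486031865}{203645748}} = 30345 \left(- \frac{203645748}{7964486031865}\right) = - \frac{72701532036}{93699835669}$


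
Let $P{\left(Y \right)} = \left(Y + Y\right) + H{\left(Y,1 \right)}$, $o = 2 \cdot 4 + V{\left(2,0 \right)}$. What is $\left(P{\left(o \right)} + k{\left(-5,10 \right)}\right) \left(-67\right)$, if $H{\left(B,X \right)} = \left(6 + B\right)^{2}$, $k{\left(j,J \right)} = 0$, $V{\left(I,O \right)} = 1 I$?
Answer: $-18492$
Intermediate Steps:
$V{\left(I,O \right)} = I$
$o = 10$ ($o = 2 \cdot 4 + 2 = 8 + 2 = 10$)
$P{\left(Y \right)} = \left(6 + Y\right)^{2} + 2 Y$ ($P{\left(Y \right)} = \left(Y + Y\right) + \left(6 + Y\right)^{2} = 2 Y + \left(6 + Y\right)^{2} = \left(6 + Y\right)^{2} + 2 Y$)
$\left(P{\left(o \right)} + k{\left(-5,10 \right)}\right) \left(-67\right) = \left(\left(\left(6 + 10\right)^{2} + 2 \cdot 10\right) + 0\right) \left(-67\right) = \left(\left(16^{2} + 20\right) + 0\right) \left(-67\right) = \left(\left(256 + 20\right) + 0\right) \left(-67\right) = \left(276 + 0\right) \left(-67\right) = 276 \left(-67\right) = -18492$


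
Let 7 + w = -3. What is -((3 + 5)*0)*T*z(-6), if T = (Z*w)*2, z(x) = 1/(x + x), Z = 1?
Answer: 0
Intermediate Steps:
z(x) = 1/(2*x)
w = -10 (w = -7 - 3 = -10)
T = -20 (T = (1*(-10))*2 = -10*2 = -20)
-((3 + 5)*0)*T*z(-6) = -((3 + 5)*0)*(-20)*(½)/(-6) = -(8*0)*(-20)*(½)*(-⅙) = -0*(-20)*(-1)/12 = -0*(-1)/12 = -1*0 = 0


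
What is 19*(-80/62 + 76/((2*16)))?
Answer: 5111/248 ≈ 20.609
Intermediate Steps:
19*(-80/62 + 76/((2*16))) = 19*(-80*1/62 + 76/32) = 19*(-40/31 + 76*(1/32)) = 19*(-40/31 + 19/8) = 19*(269/248) = 5111/248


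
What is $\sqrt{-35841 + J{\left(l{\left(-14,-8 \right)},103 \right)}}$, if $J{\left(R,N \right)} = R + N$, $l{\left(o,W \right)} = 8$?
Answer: $3 i \sqrt{3970} \approx 189.02 i$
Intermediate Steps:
$J{\left(R,N \right)} = N + R$
$\sqrt{-35841 + J{\left(l{\left(-14,-8 \right)},103 \right)}} = \sqrt{-35841 + \left(103 + 8\right)} = \sqrt{-35841 + 111} = \sqrt{-35730} = 3 i \sqrt{3970}$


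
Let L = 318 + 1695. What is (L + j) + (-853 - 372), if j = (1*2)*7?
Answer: 802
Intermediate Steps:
L = 2013
j = 14 (j = 2*7 = 14)
(L + j) + (-853 - 372) = (2013 + 14) + (-853 - 372) = 2027 - 1225 = 802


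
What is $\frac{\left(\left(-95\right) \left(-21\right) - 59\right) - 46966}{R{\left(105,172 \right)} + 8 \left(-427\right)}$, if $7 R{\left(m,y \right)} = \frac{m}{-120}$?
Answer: $\frac{360240}{27329} \approx 13.182$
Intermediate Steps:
$R{\left(m,y \right)} = - \frac{m}{840}$ ($R{\left(m,y \right)} = \frac{m \frac{1}{-120}}{7} = \frac{m \left(- \frac{1}{120}\right)}{7} = \frac{\left(- \frac{1}{120}\right) m}{7} = - \frac{m}{840}$)
$\frac{\left(\left(-95\right) \left(-21\right) - 59\right) - 46966}{R{\left(105,172 \right)} + 8 \left(-427\right)} = \frac{\left(\left(-95\right) \left(-21\right) - 59\right) - 46966}{\left(- \frac{1}{840}\right) 105 + 8 \left(-427\right)} = \frac{\left(1995 - 59\right) - 46966}{- \frac{1}{8} - 3416} = \frac{1936 - 46966}{- \frac{27329}{8}} = \left(-45030\right) \left(- \frac{8}{27329}\right) = \frac{360240}{27329}$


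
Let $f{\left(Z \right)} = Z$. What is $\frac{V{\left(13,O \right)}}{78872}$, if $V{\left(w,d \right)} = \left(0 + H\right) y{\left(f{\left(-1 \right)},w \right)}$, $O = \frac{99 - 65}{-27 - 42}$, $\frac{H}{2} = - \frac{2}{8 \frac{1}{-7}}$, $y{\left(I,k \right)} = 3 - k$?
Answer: $- \frac{35}{78872} \approx -0.00044376$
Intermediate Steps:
$H = \frac{7}{2}$ ($H = 2 \left(- \frac{2}{8 \frac{1}{-7}}\right) = 2 \left(- \frac{2}{8 \left(- \frac{1}{7}\right)}\right) = 2 \left(- \frac{2}{- \frac{8}{7}}\right) = 2 \left(\left(-2\right) \left(- \frac{7}{8}\right)\right) = 2 \cdot \frac{7}{4} = \frac{7}{2} \approx 3.5$)
$O = - \frac{34}{69}$ ($O = \frac{34}{-69} = 34 \left(- \frac{1}{69}\right) = - \frac{34}{69} \approx -0.49275$)
$V{\left(w,d \right)} = \frac{21}{2} - \frac{7 w}{2}$ ($V{\left(w,d \right)} = \left(0 + \frac{7}{2}\right) \left(3 - w\right) = \frac{7 \left(3 - w\right)}{2} = \frac{21}{2} - \frac{7 w}{2}$)
$\frac{V{\left(13,O \right)}}{78872} = \frac{\frac{21}{2} - \frac{91}{2}}{78872} = \left(\frac{21}{2} - \frac{91}{2}\right) \frac{1}{78872} = \left(-35\right) \frac{1}{78872} = - \frac{35}{78872}$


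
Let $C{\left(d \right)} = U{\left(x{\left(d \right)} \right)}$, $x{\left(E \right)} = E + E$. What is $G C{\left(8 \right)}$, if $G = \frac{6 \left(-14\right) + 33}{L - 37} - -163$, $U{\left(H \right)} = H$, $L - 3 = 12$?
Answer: $\frac{29096}{11} \approx 2645.1$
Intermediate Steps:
$L = 15$ ($L = 3 + 12 = 15$)
$x{\left(E \right)} = 2 E$
$C{\left(d \right)} = 2 d$
$G = \frac{3637}{22}$ ($G = \frac{6 \left(-14\right) + 33}{15 - 37} - -163 = \frac{-84 + 33}{-22} + 163 = \left(-51\right) \left(- \frac{1}{22}\right) + 163 = \frac{51}{22} + 163 = \frac{3637}{22} \approx 165.32$)
$G C{\left(8 \right)} = \frac{3637 \cdot 2 \cdot 8}{22} = \frac{3637}{22} \cdot 16 = \frac{29096}{11}$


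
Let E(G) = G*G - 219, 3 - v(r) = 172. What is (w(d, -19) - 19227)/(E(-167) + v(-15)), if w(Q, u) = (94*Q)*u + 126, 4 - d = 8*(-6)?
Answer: -111973/27501 ≈ -4.0716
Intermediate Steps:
v(r) = -169 (v(r) = 3 - 1*172 = 3 - 172 = -169)
E(G) = -219 + G**2 (E(G) = G**2 - 219 = -219 + G**2)
d = 52 (d = 4 - 8*(-6) = 4 - 1*(-48) = 4 + 48 = 52)
w(Q, u) = 126 + 94*Q*u (w(Q, u) = 94*Q*u + 126 = 126 + 94*Q*u)
(w(d, -19) - 19227)/(E(-167) + v(-15)) = ((126 + 94*52*(-19)) - 19227)/((-219 + (-167)**2) - 169) = ((126 - 92872) - 19227)/((-219 + 27889) - 169) = (-92746 - 19227)/(27670 - 169) = -111973/27501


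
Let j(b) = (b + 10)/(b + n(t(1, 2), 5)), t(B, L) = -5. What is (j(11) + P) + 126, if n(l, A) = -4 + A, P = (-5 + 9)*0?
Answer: 511/4 ≈ 127.75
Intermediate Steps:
P = 0 (P = 4*0 = 0)
j(b) = (10 + b)/(1 + b) (j(b) = (b + 10)/(b + (-4 + 5)) = (10 + b)/(b + 1) = (10 + b)/(1 + b))
(j(11) + P) + 126 = ((10 + 11)/(1 + 11) + 0) + 126 = (21/12 + 0) + 126 = ((1/12)*21 + 0) + 126 = (7/4 + 0) + 126 = 7/4 + 126 = 511/4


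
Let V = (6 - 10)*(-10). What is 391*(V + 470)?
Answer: 199410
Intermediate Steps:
V = 40 (V = -4*(-10) = 40)
391*(V + 470) = 391*(40 + 470) = 391*510 = 199410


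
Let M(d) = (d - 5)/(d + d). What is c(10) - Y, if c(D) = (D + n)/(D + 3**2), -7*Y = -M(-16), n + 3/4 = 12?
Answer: 623/608 ≈ 1.0247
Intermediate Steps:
M(d) = (-5 + d)/(2*d) (M(d) = (-5 + d)/((2*d)) = (-5 + d)*(1/(2*d)) = (-5 + d)/(2*d))
n = 45/4 (n = -3/4 + 12 = 45/4 ≈ 11.250)
Y = 3/32 (Y = -(-1)*(1/2)*(-5 - 16)/(-16)/7 = -(-1)*(1/2)*(-1/16)*(-21)/7 = -(-1)*21/(7*32) = -1/7*(-21/32) = 3/32 ≈ 0.093750)
c(D) = (45/4 + D)/(9 + D) (c(D) = (D + 45/4)/(D + 3**2) = (45/4 + D)/(D + 9) = (45/4 + D)/(9 + D))
c(10) - Y = (45/4 + 10)/(9 + 10) - 1*3/32 = (85/4)/19 - 3/32 = (1/19)*(85/4) - 3/32 = 85/76 - 3/32 = 623/608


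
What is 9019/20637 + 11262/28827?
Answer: 54711623/66100311 ≈ 0.82771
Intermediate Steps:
9019/20637 + 11262/28827 = 9019*(1/20637) + 11262*(1/28827) = 9019/20637 + 3754/9609 = 54711623/66100311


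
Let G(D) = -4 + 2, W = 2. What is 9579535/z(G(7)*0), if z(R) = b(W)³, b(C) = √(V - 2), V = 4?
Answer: 9579535*√2/4 ≈ 3.3869e+6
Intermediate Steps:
G(D) = -2
b(C) = √2 (b(C) = √(4 - 2) = √2)
z(R) = 2*√2 (z(R) = (√2)³ = 2*√2)
9579535/z(G(7)*0) = 9579535/((2*√2)) = 9579535*(√2/4) = 9579535*√2/4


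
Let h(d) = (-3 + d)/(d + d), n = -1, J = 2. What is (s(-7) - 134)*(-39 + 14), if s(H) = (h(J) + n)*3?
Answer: 13775/4 ≈ 3443.8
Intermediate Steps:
h(d) = (-3 + d)/(2*d) (h(d) = (-3 + d)/((2*d)) = (-3 + d)*(1/(2*d)) = (-3 + d)/(2*d))
s(H) = -15/4 (s(H) = ((1/2)*(-3 + 2)/2 - 1)*3 = ((1/2)*(1/2)*(-1) - 1)*3 = (-1/4 - 1)*3 = -5/4*3 = -15/4)
(s(-7) - 134)*(-39 + 14) = (-15/4 - 134)*(-39 + 14) = -551/4*(-25) = 13775/4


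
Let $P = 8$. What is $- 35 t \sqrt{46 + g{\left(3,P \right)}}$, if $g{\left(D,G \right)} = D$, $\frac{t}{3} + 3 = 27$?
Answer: $-17640$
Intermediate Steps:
$t = 72$ ($t = -9 + 3 \cdot 27 = -9 + 81 = 72$)
$- 35 t \sqrt{46 + g{\left(3,P \right)}} = \left(-35\right) 72 \sqrt{46 + 3} = - 2520 \sqrt{49} = \left(-2520\right) 7 = -17640$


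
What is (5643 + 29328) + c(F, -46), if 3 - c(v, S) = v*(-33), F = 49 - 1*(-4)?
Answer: 36723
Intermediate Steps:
F = 53 (F = 49 + 4 = 53)
c(v, S) = 3 + 33*v (c(v, S) = 3 - v*(-33) = 3 - (-33)*v = 3 + 33*v)
(5643 + 29328) + c(F, -46) = (5643 + 29328) + (3 + 33*53) = 34971 + (3 + 1749) = 34971 + 1752 = 36723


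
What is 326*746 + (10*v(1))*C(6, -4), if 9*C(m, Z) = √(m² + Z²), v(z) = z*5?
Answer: 243196 + 100*√13/9 ≈ 2.4324e+5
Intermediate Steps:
v(z) = 5*z
C(m, Z) = √(Z² + m²)/9 (C(m, Z) = √(m² + Z²)/9 = √(Z² + m²)/9)
326*746 + (10*v(1))*C(6, -4) = 326*746 + (10*(5*1))*(√((-4)² + 6²)/9) = 243196 + (10*5)*(√(16 + 36)/9) = 243196 + 50*(√52/9) = 243196 + 50*((2*√13)/9) = 243196 + 50*(2*√13/9) = 243196 + 100*√13/9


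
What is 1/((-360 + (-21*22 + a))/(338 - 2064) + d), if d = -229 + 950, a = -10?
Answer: 863/622639 ≈ 0.0013860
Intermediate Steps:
d = 721
1/((-360 + (-21*22 + a))/(338 - 2064) + d) = 1/((-360 + (-21*22 - 10))/(338 - 2064) + 721) = 1/((-360 + (-462 - 10))/(-1726) + 721) = 1/((-360 - 472)*(-1/1726) + 721) = 1/(-832*(-1/1726) + 721) = 1/(416/863 + 721) = 1/(622639/863) = 863/622639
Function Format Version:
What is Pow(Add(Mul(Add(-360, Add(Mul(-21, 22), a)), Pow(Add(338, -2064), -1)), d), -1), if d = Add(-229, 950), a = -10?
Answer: Rational(863, 622639) ≈ 0.0013860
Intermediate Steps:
d = 721
Pow(Add(Mul(Add(-360, Add(Mul(-21, 22), a)), Pow(Add(338, -2064), -1)), d), -1) = Pow(Add(Mul(Add(-360, Add(Mul(-21, 22), -10)), Pow(Add(338, -2064), -1)), 721), -1) = Pow(Add(Mul(Add(-360, Add(-462, -10)), Pow(-1726, -1)), 721), -1) = Pow(Add(Mul(Add(-360, -472), Rational(-1, 1726)), 721), -1) = Pow(Add(Mul(-832, Rational(-1, 1726)), 721), -1) = Pow(Add(Rational(416, 863), 721), -1) = Pow(Rational(622639, 863), -1) = Rational(863, 622639)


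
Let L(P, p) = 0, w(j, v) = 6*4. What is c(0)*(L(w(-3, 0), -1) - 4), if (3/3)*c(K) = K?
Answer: 0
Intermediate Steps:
w(j, v) = 24
c(K) = K
c(0)*(L(w(-3, 0), -1) - 4) = 0*(0 - 4) = 0*(-4) = 0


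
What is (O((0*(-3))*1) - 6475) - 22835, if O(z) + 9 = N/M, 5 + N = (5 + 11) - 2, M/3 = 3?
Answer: -29318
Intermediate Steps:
M = 9 (M = 3*3 = 9)
N = 9 (N = -5 + ((5 + 11) - 2) = -5 + (16 - 2) = -5 + 14 = 9)
O(z) = -8 (O(z) = -9 + 9/9 = -9 + 9*(1/9) = -9 + 1 = -8)
(O((0*(-3))*1) - 6475) - 22835 = (-8 - 6475) - 22835 = -6483 - 22835 = -29318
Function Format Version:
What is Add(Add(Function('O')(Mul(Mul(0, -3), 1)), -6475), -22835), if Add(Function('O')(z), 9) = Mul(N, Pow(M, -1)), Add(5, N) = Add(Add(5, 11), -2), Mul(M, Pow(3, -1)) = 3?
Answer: -29318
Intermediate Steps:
M = 9 (M = Mul(3, 3) = 9)
N = 9 (N = Add(-5, Add(Add(5, 11), -2)) = Add(-5, Add(16, -2)) = Add(-5, 14) = 9)
Function('O')(z) = -8 (Function('O')(z) = Add(-9, Mul(9, Pow(9, -1))) = Add(-9, Mul(9, Rational(1, 9))) = Add(-9, 1) = -8)
Add(Add(Function('O')(Mul(Mul(0, -3), 1)), -6475), -22835) = Add(Add(-8, -6475), -22835) = Add(-6483, -22835) = -29318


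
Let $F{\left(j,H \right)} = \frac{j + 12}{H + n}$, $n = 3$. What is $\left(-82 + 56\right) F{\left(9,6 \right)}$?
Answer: $- \frac{182}{3} \approx -60.667$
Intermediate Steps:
$F{\left(j,H \right)} = \frac{12 + j}{3 + H}$ ($F{\left(j,H \right)} = \frac{j + 12}{H + 3} = \frac{12 + j}{3 + H}$)
$\left(-82 + 56\right) F{\left(9,6 \right)} = \left(-82 + 56\right) \frac{12 + 9}{3 + 6} = - 26 \cdot \frac{1}{9} \cdot 21 = \left(-26\right) \frac{7}{3} = - \frac{182}{3}$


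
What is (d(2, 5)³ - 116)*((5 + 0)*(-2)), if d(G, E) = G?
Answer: 1080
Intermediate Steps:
(d(2, 5)³ - 116)*((5 + 0)*(-2)) = (2³ - 116)*((5 + 0)*(-2)) = (8 - 116)*(5*(-2)) = -108*(-10) = 1080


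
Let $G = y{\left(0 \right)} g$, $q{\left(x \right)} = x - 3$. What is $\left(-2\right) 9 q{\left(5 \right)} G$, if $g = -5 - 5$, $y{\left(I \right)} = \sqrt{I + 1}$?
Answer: $360$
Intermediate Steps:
$y{\left(I \right)} = \sqrt{1 + I}$
$q{\left(x \right)} = -3 + x$
$g = -10$ ($g = -5 - 5 = -10$)
$G = -10$ ($G = \sqrt{1 + 0} \left(-10\right) = \sqrt{1} \left(-10\right) = 1 \left(-10\right) = -10$)
$\left(-2\right) 9 q{\left(5 \right)} G = \left(-2\right) 9 \left(-3 + 5\right) \left(-10\right) = \left(-18\right) 2 \left(-10\right) = \left(-36\right) \left(-10\right) = 360$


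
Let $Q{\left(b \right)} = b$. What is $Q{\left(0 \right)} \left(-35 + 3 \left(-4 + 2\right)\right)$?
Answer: $0$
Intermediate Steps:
$Q{\left(0 \right)} \left(-35 + 3 \left(-4 + 2\right)\right) = 0 \left(-35 + 3 \left(-4 + 2\right)\right) = 0 \left(-35 + 3 \left(-2\right)\right) = 0 \left(-35 - 6\right) = 0 \left(-41\right) = 0$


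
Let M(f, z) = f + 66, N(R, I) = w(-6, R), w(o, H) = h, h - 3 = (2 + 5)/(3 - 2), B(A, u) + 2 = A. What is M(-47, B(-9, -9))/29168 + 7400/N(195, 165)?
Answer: 21584339/29168 ≈ 740.00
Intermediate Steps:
B(A, u) = -2 + A
h = 10 (h = 3 + (2 + 5)/(3 - 2) = 3 + 7/1 = 3 + 7*1 = 3 + 7 = 10)
w(o, H) = 10
N(R, I) = 10
M(f, z) = 66 + f
M(-47, B(-9, -9))/29168 + 7400/N(195, 165) = (66 - 47)/29168 + 7400/10 = 19*(1/29168) + 7400*(⅒) = 19/29168 + 740 = 21584339/29168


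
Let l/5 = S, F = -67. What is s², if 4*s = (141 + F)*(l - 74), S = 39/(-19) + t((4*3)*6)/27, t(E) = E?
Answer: 22377467281/12996 ≈ 1.7219e+6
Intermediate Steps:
S = 35/57 (S = 39/(-19) + ((4*3)*6)/27 = 39*(-1/19) + (12*6)*(1/27) = -39/19 + 72*(1/27) = -39/19 + 8/3 = 35/57 ≈ 0.61403)
l = 175/57 (l = 5*(35/57) = 175/57 ≈ 3.0702)
s = -149591/114 (s = ((141 - 67)*(175/57 - 74))/4 = (74*(-4043/57))/4 = (¼)*(-299182/57) = -149591/114 ≈ -1312.2)
s² = (-149591/114)² = 22377467281/12996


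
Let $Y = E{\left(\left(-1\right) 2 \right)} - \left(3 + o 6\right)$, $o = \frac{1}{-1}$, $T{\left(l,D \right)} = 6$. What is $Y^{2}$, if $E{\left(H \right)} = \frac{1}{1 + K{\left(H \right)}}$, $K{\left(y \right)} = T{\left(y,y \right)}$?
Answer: $\frac{484}{49} \approx 9.8775$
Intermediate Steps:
$K{\left(y \right)} = 6$
$o = -1$
$E{\left(H \right)} = \frac{1}{7}$ ($E{\left(H \right)} = \frac{1}{1 + 6} = \frac{1}{7}$)
$Y = \frac{22}{7}$ ($Y = \frac{1}{7} - \left(3 - 6\right) = \frac{1}{7} - -3 = \frac{1}{7} + 3 = \frac{22}{7} \approx 3.1429$)
$Y^{2} = \left(\frac{22}{7}\right)^{2} = \frac{484}{49}$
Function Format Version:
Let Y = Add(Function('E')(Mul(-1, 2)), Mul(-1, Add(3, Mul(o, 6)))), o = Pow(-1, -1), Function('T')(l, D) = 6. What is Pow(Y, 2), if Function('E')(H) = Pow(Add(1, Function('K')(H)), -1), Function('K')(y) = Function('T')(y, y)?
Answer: Rational(484, 49) ≈ 9.8775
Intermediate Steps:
Function('K')(y) = 6
o = -1
Function('E')(H) = Rational(1, 7) (Function('E')(H) = Pow(Add(1, 6), -1) = Pow(7, -1) = Rational(1, 7))
Y = Rational(22, 7) (Y = Add(Rational(1, 7), Mul(-1, Add(3, Mul(-1, 6)))) = Add(Rational(1, 7), Mul(-1, Add(3, -6))) = Add(Rational(1, 7), Mul(-1, -3)) = Add(Rational(1, 7), 3) = Rational(22, 7) ≈ 3.1429)
Pow(Y, 2) = Pow(Rational(22, 7), 2) = Rational(484, 49)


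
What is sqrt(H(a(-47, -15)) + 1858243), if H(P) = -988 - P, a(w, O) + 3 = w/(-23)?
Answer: sqrt(982488401)/23 ≈ 1362.8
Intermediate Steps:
a(w, O) = -3 - w/23 (a(w, O) = -3 + w/(-23) = -3 + w*(-1/23) = -3 - w/23)
sqrt(H(a(-47, -15)) + 1858243) = sqrt((-988 - (-3 - 1/23*(-47))) + 1858243) = sqrt((-988 - (-3 + 47/23)) + 1858243) = sqrt((-988 - 1*(-22/23)) + 1858243) = sqrt((-988 + 22/23) + 1858243) = sqrt(-22702/23 + 1858243) = sqrt(42716887/23) = sqrt(982488401)/23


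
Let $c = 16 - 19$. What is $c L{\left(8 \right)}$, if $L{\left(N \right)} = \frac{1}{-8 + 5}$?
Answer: $1$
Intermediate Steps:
$L{\left(N \right)} = - \frac{1}{3}$ ($L{\left(N \right)} = \frac{1}{-3} = - \frac{1}{3}$)
$c = -3$
$c L{\left(8 \right)} = \left(-3\right) \left(- \frac{1}{3}\right) = 1$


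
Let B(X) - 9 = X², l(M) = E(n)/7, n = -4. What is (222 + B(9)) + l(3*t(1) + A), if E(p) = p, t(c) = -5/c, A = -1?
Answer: 2180/7 ≈ 311.43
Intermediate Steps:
l(M) = -4/7
B(X) = 9 + X²
(222 + B(9)) + l(3*t(1) + A) = (222 + (9 + 9²)) - 4/7 = (222 + (9 + 81)) - 4/7 = (222 + 90) - 4/7 = 312 - 4/7 = 2180/7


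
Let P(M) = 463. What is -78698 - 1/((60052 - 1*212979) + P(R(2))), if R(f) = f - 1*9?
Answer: -11998611871/152464 ≈ -78698.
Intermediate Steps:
R(f) = -9 + f (R(f) = f - 9 = -9 + f)
-78698 - 1/((60052 - 1*212979) + P(R(2))) = -78698 - 1/((60052 - 1*212979) + 463) = -78698 - 1/((60052 - 212979) + 463) = -78698 - 1/(-152927 + 463) = -78698 - 1/(-152464) = -78698 - 1*(-1/152464) = -78698 + 1/152464 = -11998611871/152464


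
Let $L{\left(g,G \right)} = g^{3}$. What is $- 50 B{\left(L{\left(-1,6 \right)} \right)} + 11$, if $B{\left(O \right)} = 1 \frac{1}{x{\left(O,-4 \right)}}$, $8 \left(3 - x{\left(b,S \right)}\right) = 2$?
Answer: $- \frac{79}{11} \approx -7.1818$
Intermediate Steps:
$x{\left(b,S \right)} = \frac{11}{4}$ ($x{\left(b,S \right)} = 3 - \frac{1}{4} = \frac{11}{4}$)
$B{\left(O \right)} = \frac{4}{11}$ ($B{\left(O \right)} = 1 \frac{1}{\frac{11}{4}} = 1 \cdot \frac{4}{11} = \frac{4}{11}$)
$- 50 B{\left(L{\left(-1,6 \right)} \right)} + 11 = \left(-50\right) \frac{4}{11} + 11 = - \frac{200}{11} + 11 = - \frac{79}{11}$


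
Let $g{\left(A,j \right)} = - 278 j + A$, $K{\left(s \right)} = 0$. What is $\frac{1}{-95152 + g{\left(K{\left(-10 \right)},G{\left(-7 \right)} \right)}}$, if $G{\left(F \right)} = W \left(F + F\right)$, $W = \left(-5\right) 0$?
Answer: $- \frac{1}{95152} \approx -1.0509 \cdot 10^{-5}$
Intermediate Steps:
$W = 0$
$G{\left(F \right)} = 0$ ($G{\left(F \right)} = 0 \left(F + F\right) = 0 \cdot 2 F = 0$)
$g{\left(A,j \right)} = A - 278 j$
$\frac{1}{-95152 + g{\left(K{\left(-10 \right)},G{\left(-7 \right)} \right)}} = \frac{1}{-95152 + \left(0 - 0\right)} = \frac{1}{-95152 + \left(0 + 0\right)} = \frac{1}{-95152 + 0} = \frac{1}{-95152} = - \frac{1}{95152}$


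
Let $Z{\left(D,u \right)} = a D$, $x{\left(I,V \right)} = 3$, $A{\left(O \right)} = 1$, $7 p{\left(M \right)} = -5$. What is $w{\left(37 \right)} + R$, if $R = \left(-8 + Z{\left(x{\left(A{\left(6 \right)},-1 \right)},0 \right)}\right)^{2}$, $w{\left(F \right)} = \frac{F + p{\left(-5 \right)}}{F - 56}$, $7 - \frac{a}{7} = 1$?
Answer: $\frac{1851638}{133} \approx 13922.0$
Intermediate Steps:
$a = 42$ ($a = 49 - 7 = 42$)
$p{\left(M \right)} = - \frac{5}{7}$ ($p{\left(M \right)} = \frac{1}{7} \left(-5\right) = - \frac{5}{7}$)
$w{\left(F \right)} = \frac{- \frac{5}{7} + F}{-56 + F}$ ($w{\left(F \right)} = \frac{F - \frac{5}{7}}{F - 56} = \frac{- \frac{5}{7} + F}{-56 + F}$)
$Z{\left(D,u \right)} = 42 D$
$R = 13924$ ($R = \left(-8 + 42 \cdot 3\right)^{2} = \left(-8 + 126\right)^{2} = 118^{2} = 13924$)
$w{\left(37 \right)} + R = \frac{- \frac{5}{7} + 37}{-56 + 37} + 13924 = \frac{1}{-19} \cdot \frac{254}{7} + 13924 = \left(- \frac{1}{19}\right) \frac{254}{7} + 13924 = - \frac{254}{133} + 13924 = \frac{1851638}{133}$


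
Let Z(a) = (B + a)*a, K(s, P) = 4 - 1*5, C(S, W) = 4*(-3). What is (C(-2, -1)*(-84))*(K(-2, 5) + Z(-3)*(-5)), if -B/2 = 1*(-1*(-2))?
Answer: -106848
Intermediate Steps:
C(S, W) = -12
K(s, P) = -1 (K(s, P) = 4 - 5 = -1)
B = -4 (B = -2*(-1*(-2)) = -2*2 = -4)
Z(a) = a*(-4 + a) (Z(a) = (-4 + a)*a = a*(-4 + a))
(C(-2, -1)*(-84))*(K(-2, 5) + Z(-3)*(-5)) = (-12*(-84))*(-1 - 3*(-4 - 3)*(-5)) = 1008*(-1 - 3*(-7)*(-5)) = 1008*(-1 + 21*(-5)) = 1008*(-1 - 105) = 1008*(-106) = -106848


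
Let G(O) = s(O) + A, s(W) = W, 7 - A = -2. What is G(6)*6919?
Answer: 103785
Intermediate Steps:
A = 9 (A = 7 - 1*(-2) = 7 + 2 = 9)
G(O) = 9 + O (G(O) = O + 9 = 9 + O)
G(6)*6919 = (9 + 6)*6919 = 15*6919 = 103785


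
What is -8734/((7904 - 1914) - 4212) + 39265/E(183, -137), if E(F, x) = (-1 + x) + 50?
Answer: -35290881/78232 ≈ -451.11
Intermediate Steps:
E(F, x) = 49 + x
-8734/((7904 - 1914) - 4212) + 39265/E(183, -137) = -8734/((7904 - 1914) - 4212) + 39265/(49 - 137) = -8734/(5990 - 4212) + 39265/(-88) = -8734/1778 + 39265*(-1/88) = -8734*1/1778 - 39265/88 = -4367/889 - 39265/88 = -35290881/78232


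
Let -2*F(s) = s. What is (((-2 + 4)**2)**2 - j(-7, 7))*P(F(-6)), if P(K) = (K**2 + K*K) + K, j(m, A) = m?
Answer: 483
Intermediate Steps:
F(s) = -s/2
P(K) = K + 2*K**2 (P(K) = (K**2 + K**2) + K = 2*K**2 + K = K + 2*K**2)
(((-2 + 4)**2)**2 - j(-7, 7))*P(F(-6)) = (((-2 + 4)**2)**2 - 1*(-7))*((-1/2*(-6))*(1 + 2*(-1/2*(-6)))) = ((2**2)**2 + 7)*(3*(1 + 2*3)) = (4**2 + 7)*(3*(1 + 6)) = (16 + 7)*(3*7) = 23*21 = 483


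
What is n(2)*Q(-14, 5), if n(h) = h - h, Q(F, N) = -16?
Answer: 0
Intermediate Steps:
n(h) = 0
n(2)*Q(-14, 5) = 0*(-16) = 0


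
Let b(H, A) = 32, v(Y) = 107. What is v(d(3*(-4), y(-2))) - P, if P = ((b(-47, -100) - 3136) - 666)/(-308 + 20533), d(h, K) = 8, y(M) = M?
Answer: 433569/4045 ≈ 107.19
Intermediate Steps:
P = -754/4045 (P = ((32 - 3136) - 666)/(-308 + 20533) = (-3104 - 666)/20225 = -3770*1/20225 = -754/4045 ≈ -0.18640)
v(d(3*(-4), y(-2))) - P = 107 - 1*(-754/4045) = 107 + 754/4045 = 433569/4045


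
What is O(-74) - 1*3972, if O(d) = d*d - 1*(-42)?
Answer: 1546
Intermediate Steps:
O(d) = 42 + d² (O(d) = d² + 42 = 42 + d²)
O(-74) - 1*3972 = (42 + (-74)²) - 1*3972 = (42 + 5476) - 3972 = 5518 - 3972 = 1546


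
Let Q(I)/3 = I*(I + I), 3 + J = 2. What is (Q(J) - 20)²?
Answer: 196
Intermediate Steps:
J = -1 (J = -3 + 2 = -1)
Q(I) = 6*I² (Q(I) = 3*(I*(I + I)) = 3*(I*(2*I)) = 3*(2*I²) = 6*I²)
(Q(J) - 20)² = (6*(-1)² - 20)² = (6*1 - 20)² = (6 - 20)² = (-14)² = 196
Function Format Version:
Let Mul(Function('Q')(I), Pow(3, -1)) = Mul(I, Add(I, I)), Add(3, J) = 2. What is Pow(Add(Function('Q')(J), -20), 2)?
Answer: 196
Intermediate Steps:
J = -1 (J = Add(-3, 2) = -1)
Function('Q')(I) = Mul(6, Pow(I, 2)) (Function('Q')(I) = Mul(3, Mul(I, Add(I, I))) = Mul(3, Mul(I, Mul(2, I))) = Mul(3, Mul(2, Pow(I, 2))) = Mul(6, Pow(I, 2)))
Pow(Add(Function('Q')(J), -20), 2) = Pow(Add(Mul(6, Pow(-1, 2)), -20), 2) = Pow(Add(Mul(6, 1), -20), 2) = Pow(Add(6, -20), 2) = Pow(-14, 2) = 196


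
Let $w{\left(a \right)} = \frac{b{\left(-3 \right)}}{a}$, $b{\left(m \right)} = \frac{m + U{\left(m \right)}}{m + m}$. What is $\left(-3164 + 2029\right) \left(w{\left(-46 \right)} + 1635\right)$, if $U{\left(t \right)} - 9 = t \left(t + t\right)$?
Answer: $- \frac{42683945}{23} \approx -1.8558 \cdot 10^{6}$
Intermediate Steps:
$U{\left(t \right)} = 9 + 2 t^{2}$ ($U{\left(t \right)} = 9 + t \left(t + t\right) = 9 + t 2 t = 9 + 2 t^{2}$)
$b{\left(m \right)} = \frac{9 + m + 2 m^{2}}{2 m}$ ($b{\left(m \right)} = \frac{m + \left(9 + 2 m^{2}\right)}{m + m} = \frac{9 + m + 2 m^{2}}{2 m}$)
$w{\left(a \right)} = - \frac{4}{a}$ ($w{\left(a \right)} = \frac{\frac{1}{2} - 3 + \frac{9}{2 \left(-3\right)}}{a} = \frac{\frac{1}{2} - 3 + \frac{9}{2} \left(- \frac{1}{3}\right)}{a} = \frac{\frac{1}{2} - 3 - \frac{3}{2}}{a} = - \frac{4}{a}$)
$\left(-3164 + 2029\right) \left(w{\left(-46 \right)} + 1635\right) = \left(-3164 + 2029\right) \left(- \frac{4}{-46} + 1635\right) = - 1135 \left(\left(-4\right) \left(- \frac{1}{46}\right) + 1635\right) = - 1135 \left(\frac{2}{23} + 1635\right) = \left(-1135\right) \frac{37607}{23} = - \frac{42683945}{23}$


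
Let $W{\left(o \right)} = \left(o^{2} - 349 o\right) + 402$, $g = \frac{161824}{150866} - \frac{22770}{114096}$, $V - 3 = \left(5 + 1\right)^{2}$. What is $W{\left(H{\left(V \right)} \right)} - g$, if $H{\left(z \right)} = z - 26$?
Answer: $- \frac{5690217312805}{1434433928} \approx -3966.9$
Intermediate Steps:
$V = 39$ ($V = 3 + \left(5 + 1\right)^{2} = 3 + 6^{2} = 3 + 36 = 39$)
$g = \frac{1252354357}{1434433928}$ ($g = 161824 \cdot \frac{1}{150866} - \frac{3795}{19016} = \frac{80912}{75433} - \frac{3795}{19016} = \frac{1252354357}{1434433928} \approx 0.87306$)
$H{\left(z \right)} = -26 + z$
$W{\left(o \right)} = 402 + o^{2} - 349 o$
$W{\left(H{\left(V \right)} \right)} - g = \left(402 + \left(-26 + 39\right)^{2} - 349 \left(-26 + 39\right)\right) - \frac{1252354357}{1434433928} = \left(402 + 13^{2} - 4537\right) - \frac{1252354357}{1434433928} = \left(402 + 169 - 4537\right) - \frac{1252354357}{1434433928} = -3966 - \frac{1252354357}{1434433928} = - \frac{5690217312805}{1434433928}$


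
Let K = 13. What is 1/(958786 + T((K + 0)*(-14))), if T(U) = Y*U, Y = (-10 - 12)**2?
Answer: 1/870698 ≈ 1.1485e-6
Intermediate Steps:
Y = 484 (Y = (-22)**2 = 484)
T(U) = 484*U
1/(958786 + T((K + 0)*(-14))) = 1/(958786 + 484*((13 + 0)*(-14))) = 1/(958786 + 484*(13*(-14))) = 1/(958786 + 484*(-182)) = 1/(958786 - 88088) = 1/870698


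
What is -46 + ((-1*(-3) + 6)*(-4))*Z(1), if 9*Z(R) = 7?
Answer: -74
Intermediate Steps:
Z(R) = 7/9 (Z(R) = (⅑)*7 = 7/9)
-46 + ((-1*(-3) + 6)*(-4))*Z(1) = -46 + ((-1*(-3) + 6)*(-4))*(7/9) = -46 + ((3 + 6)*(-4))*(7/9) = -46 + (9*(-4))*(7/9) = -46 - 36*7/9 = -46 - 28 = -74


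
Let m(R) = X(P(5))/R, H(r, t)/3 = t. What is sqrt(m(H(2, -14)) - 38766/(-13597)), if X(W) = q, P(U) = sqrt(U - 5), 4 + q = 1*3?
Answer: sqrt(937571589906)/571074 ≈ 1.6955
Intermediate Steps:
q = -1 (q = -4 + 1*3 = -4 + 3 = -1)
P(U) = sqrt(-5 + U)
H(r, t) = 3*t
X(W) = -1
m(R) = -1/R
sqrt(m(H(2, -14)) - 38766/(-13597)) = sqrt(-1/(3*(-14)) - 38766/(-13597)) = sqrt(-1/(-42) - 38766*(-1/13597)) = sqrt(-1*(-1/42) + 38766/13597) = sqrt(1/42 + 38766/13597) = sqrt(1641769/571074) = sqrt(937571589906)/571074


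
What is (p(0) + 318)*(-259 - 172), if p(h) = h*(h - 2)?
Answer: -137058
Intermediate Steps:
p(h) = h*(-2 + h)
(p(0) + 318)*(-259 - 172) = (0*(-2 + 0) + 318)*(-259 - 172) = (0*(-2) + 318)*(-431) = (0 + 318)*(-431) = 318*(-431) = -137058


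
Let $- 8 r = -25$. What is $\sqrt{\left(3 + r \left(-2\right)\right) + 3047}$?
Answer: $\frac{5 \sqrt{487}}{2} \approx 55.17$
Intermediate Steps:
$r = \frac{25}{8}$ ($r = \left(- \frac{1}{8}\right) \left(-25\right) = \frac{25}{8} \approx 3.125$)
$\sqrt{\left(3 + r \left(-2\right)\right) + 3047} = \sqrt{\left(3 + \frac{25}{8} \left(-2\right)\right) + 3047} = \sqrt{\left(3 - \frac{25}{4}\right) + 3047} = \sqrt{- \frac{13}{4} + 3047} = \sqrt{\frac{12175}{4}} = \frac{5 \sqrt{487}}{2}$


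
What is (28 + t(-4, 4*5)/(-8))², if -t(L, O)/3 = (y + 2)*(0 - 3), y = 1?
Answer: 38809/64 ≈ 606.39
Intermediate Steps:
t(L, O) = 27 (t(L, O) = -3*(1 + 2)*(0 - 3) = -9*(-3) = -3*(-9) = 27)
(28 + t(-4, 4*5)/(-8))² = (28 + 27/(-8))² = (28 + 27*(-⅛))² = (28 - 27/8)² = (197/8)² = 38809/64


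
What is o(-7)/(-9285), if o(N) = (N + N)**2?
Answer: -196/9285 ≈ -0.021109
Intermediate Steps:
o(N) = 4*N**2 (o(N) = (2*N)**2 = 4*N**2)
o(-7)/(-9285) = (4*(-7)**2)/(-9285) = -4*49/9285 = -1/9285*196 = -196/9285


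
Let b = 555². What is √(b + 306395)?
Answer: 2*√153605 ≈ 783.85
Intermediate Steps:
b = 308025
√(b + 306395) = √(308025 + 306395) = √614420 = 2*√153605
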